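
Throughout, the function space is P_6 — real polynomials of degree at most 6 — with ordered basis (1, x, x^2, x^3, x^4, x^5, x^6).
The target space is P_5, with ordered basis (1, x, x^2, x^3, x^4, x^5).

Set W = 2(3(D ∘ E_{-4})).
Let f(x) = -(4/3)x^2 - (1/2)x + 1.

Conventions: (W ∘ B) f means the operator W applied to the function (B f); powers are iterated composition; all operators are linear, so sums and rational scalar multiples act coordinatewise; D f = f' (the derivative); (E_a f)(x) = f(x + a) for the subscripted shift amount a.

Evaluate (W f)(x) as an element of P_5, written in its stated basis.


E_{-4} f = -(4/3)x^2 + (61/6)x - 55/3
D E_{-4} f = -(8/3)x + 61/6
(3(D ∘ E_{-4})) f = -8x + 61/2
(2(3(D ∘ E_{-4}))) f = -16x + 61

g(x) = -16x + 61


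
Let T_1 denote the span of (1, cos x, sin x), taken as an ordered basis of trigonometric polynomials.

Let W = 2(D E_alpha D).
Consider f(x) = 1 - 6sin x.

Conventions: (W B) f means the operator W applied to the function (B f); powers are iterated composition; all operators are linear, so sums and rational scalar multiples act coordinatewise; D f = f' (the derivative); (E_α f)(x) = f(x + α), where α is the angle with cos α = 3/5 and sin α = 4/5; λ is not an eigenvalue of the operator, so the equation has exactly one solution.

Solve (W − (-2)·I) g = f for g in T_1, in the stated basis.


write g with unknown coordinates in the stated basis and equate coefficients in (W − (-2)·I) g = f
solving from the highest basis element down gives g = 1/2 - 3cos x - (3/2)sin x
check: W g = 6cos x - 3sin x
so W g − (-2)·g = 1 - 6sin x = f ✓

g(x) = 1/2 - 3cos x - (3/2)sin x


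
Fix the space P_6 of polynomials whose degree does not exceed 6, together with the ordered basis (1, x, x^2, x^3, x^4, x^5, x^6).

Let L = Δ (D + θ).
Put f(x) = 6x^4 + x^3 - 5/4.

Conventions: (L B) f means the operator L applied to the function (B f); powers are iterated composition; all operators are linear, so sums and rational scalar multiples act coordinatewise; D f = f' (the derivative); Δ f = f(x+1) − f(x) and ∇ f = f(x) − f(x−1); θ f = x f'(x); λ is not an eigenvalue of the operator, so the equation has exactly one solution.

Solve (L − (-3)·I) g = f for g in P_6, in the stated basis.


the image equals g(x) = 2x^4 - (31/3)x^3 + 7x^2 + (71/3)x - 83/36

write g with unknown coordinates in the stated basis and equate coefficients in (L − (-3)·I) g = f
solving from the highest basis element down gives g = 2x^4 - (31/3)x^3 + 7x^2 + (71/3)x - 83/36
check: L g = 32x^3 - 21x^2 - 71x + 17/3
so L g − (-3)·g = 6x^4 + x^3 - 5/4 = f ✓


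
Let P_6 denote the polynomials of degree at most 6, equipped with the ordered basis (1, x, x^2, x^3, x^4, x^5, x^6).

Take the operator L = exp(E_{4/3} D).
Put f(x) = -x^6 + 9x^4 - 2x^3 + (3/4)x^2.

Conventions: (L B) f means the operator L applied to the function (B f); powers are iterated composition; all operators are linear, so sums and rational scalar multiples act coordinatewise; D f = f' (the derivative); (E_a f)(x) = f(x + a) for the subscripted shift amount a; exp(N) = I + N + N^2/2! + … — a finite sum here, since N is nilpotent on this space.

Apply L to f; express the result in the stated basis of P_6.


g(x) = -x^6 - 6x^5 - 46x^4 - (758/3)x^3 - (30401/36)x^2 - (100607/54)x - 626957/324

order-1 term: -6x^5 - 40x^4 - (212/3)x^3 - (38/9)x^2 + (4465/54)x + 4162/81
order-2 term: -15x^4 - 160x^3 - 586x^2 - (7702/9)x - 42095/108
order-3 term: -20x^3 - 240x^2 - 924x - 1138
order-4 term: -15x^2 - 160x - 1253/3
order-5 term: -6x - 40
order-6 term: -1
the series for exp(E_{4/3} D) f terminates at order 6
exp(E_{4/3} D) f = -x^6 - 6x^5 - 46x^4 - (758/3)x^3 - (30401/36)x^2 - (100607/54)x - 626957/324


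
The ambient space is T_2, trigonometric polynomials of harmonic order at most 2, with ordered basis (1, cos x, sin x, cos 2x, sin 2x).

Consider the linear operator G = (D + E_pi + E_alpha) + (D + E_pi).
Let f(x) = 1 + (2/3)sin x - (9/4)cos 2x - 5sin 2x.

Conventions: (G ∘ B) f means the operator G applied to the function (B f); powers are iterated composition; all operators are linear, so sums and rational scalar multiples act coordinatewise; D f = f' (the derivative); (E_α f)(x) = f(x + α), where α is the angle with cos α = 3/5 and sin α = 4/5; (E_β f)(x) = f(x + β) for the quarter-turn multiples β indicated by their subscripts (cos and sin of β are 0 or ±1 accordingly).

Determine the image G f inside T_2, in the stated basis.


the image equals g(x) = 3 + (28/15)cos x - (14/15)sin x - (2867/100)cos 2x + (64/25)sin 2x

D f = (2/3)cos x - 10cos 2x + (9/2)sin 2x
E_pi f = 1 - (2/3)sin x - (9/4)cos 2x - 5sin 2x
E_alpha f = 1 + (8/15)cos x + (2/5)sin x - (417/100)cos 2x + (89/25)sin 2x
(D + E_pi + E_alpha) f = 2 + (6/5)cos x - (4/15)sin x - (821/50)cos 2x + (153/50)sin 2x
D f = (2/3)cos x - 10cos 2x + (9/2)sin 2x
E_pi f = 1 - (2/3)sin x - (9/4)cos 2x - 5sin 2x
(D + E_pi) f = 1 + (2/3)cos x - (2/3)sin x - (49/4)cos 2x - (1/2)sin 2x
((D + E_pi + E_alpha) + (D + E_pi)) f = 3 + (28/15)cos x - (14/15)sin x - (2867/100)cos 2x + (64/25)sin 2x


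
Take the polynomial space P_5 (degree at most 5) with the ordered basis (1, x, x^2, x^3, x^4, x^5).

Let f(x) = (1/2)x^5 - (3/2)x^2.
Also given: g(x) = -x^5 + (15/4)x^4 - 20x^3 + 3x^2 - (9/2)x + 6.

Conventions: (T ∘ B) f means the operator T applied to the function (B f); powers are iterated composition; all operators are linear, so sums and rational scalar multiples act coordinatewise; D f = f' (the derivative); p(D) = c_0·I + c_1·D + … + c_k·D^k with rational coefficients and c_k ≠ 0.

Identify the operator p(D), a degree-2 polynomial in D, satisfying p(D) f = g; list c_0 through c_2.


p(D) = -2·I + (3/2)·D − 2·D^2, i.e. c_0 = -2, c_1 = 3/2, c_2 = -2

D^0 f = (1/2)x^5 - (3/2)x^2
D^1 f = (5/2)x^4 - 3x
D^2 f = 10x^3 - 3
matching coefficients of g against c_0 f + c_1 Df + … from the top degree down determines the c_i
solution: c_0 = -2, c_1 = 3/2, c_2 = -2


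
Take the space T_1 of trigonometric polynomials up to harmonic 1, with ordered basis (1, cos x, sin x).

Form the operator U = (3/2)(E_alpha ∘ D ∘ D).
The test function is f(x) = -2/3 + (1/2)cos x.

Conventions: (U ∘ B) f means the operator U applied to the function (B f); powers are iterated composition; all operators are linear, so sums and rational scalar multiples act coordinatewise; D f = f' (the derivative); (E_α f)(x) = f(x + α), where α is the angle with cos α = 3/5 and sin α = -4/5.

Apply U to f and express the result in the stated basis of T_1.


the image equals g(x) = -(9/20)cos x - (3/5)sin x

D f = -(1/2)sin x
D D f = -(1/2)cos x
E_alpha D D f = -(3/10)cos x - (2/5)sin x
((3/2)(E_alpha ∘ D ∘ D)) f = -(9/20)cos x - (3/5)sin x


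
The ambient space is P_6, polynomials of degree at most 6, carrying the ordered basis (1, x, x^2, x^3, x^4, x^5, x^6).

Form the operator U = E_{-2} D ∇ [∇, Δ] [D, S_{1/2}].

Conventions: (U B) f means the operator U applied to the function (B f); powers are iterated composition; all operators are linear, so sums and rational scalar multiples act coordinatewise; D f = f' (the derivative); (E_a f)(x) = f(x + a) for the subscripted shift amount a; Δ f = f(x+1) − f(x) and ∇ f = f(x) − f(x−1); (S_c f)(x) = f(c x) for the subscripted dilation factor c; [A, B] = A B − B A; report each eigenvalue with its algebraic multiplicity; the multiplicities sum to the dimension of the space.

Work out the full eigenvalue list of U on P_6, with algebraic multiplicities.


image of 1: 0
image of x: 0
image of x^2: 0
image of x^3: 0
image of x^4: 0
image of x^5: 0
image of x^6: 0
the matrix is upper triangular; its diagonal is (0, 0, 0, 0, 0, 0, 0)
for a triangular matrix the eigenvalues are the diagonal entries, with algebraic multiplicity their repetition count

λ = 0 (multiplicity 7)


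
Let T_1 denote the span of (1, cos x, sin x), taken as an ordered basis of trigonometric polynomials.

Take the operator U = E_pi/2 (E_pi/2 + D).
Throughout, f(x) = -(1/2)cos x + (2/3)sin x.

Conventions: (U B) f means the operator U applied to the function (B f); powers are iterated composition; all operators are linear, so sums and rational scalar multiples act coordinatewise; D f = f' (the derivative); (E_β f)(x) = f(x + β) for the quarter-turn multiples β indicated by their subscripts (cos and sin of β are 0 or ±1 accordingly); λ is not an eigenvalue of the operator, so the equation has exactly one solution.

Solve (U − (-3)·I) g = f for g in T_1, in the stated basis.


the image equals g(x) = -(1/2)cos x + (2/3)sin x

write g with unknown coordinates in the stated basis and equate coefficients in (U − (-3)·I) g = f
solving from the highest basis element down gives g = -(1/2)cos x + (2/3)sin x
check: U g = cos x - (4/3)sin x
so U g − (-3)·g = -(1/2)cos x + (2/3)sin x = f ✓


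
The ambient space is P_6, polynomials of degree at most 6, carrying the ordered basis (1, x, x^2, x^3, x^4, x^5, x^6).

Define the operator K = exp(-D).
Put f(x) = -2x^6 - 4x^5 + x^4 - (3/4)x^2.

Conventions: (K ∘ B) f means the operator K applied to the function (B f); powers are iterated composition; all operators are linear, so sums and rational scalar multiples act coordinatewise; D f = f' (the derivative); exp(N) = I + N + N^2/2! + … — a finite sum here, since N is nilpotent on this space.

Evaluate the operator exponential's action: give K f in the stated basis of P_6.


order-1 term: 12x^5 + 20x^4 - 4x^3 + (3/2)x
order-2 term: -30x^4 - 40x^3 + 6x^2 - 3/4
order-3 term: 40x^3 + 40x^2 - 4x
order-4 term: -30x^2 - 20x + 1
order-5 term: 12x + 4
order-6 term: -2
the series for exp(-D) f terminates at order 6
exp(-D) f = -2x^6 + 8x^5 - 9x^4 - 4x^3 + (61/4)x^2 - (21/2)x + 9/4

the result is g(x) = -2x^6 + 8x^5 - 9x^4 - 4x^3 + (61/4)x^2 - (21/2)x + 9/4


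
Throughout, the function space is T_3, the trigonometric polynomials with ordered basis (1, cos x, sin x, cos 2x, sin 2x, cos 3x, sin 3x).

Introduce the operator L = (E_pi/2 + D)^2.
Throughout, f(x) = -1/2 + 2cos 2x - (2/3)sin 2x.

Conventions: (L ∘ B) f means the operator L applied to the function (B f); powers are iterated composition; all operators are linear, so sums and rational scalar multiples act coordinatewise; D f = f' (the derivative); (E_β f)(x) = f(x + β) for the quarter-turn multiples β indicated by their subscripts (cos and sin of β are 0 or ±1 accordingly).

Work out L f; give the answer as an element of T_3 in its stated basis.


E_pi/2 f = -1/2 - 2cos 2x + (2/3)sin 2x
D f = -(4/3)cos 2x - 4sin 2x
(E_pi/2 + D) f = -1/2 - (10/3)cos 2x - (10/3)sin 2x
E_pi/2 (E_pi/2 + D) f = -1/2 + (10/3)cos 2x + (10/3)sin 2x
D (E_pi/2 + D) f = -(20/3)cos 2x + (20/3)sin 2x
(E_pi/2 + D) (E_pi/2 + D) f = -1/2 - (10/3)cos 2x + 10sin 2x

the result is g(x) = -1/2 - (10/3)cos 2x + 10sin 2x


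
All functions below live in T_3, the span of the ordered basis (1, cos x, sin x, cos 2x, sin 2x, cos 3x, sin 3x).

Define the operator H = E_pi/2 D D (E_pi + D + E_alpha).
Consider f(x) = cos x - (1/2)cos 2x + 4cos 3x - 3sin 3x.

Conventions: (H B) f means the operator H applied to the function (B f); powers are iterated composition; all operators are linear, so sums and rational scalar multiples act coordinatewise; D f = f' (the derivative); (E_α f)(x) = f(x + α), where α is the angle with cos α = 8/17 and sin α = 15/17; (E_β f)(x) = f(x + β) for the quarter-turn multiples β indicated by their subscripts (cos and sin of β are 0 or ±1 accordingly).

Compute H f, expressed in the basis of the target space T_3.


E_pi f = -cos x - (1/2)cos 2x - 4cos 3x + 3sin 3x
D f = -sin x + sin 2x - 9cos 3x - 12sin 3x
E_alpha f = (8/17)cos x - (15/17)sin x + (161/578)cos 2x + (120/289)sin 2x - (18067/4913)cos 3x + (16644/4913)sin 3x
(E_pi + D + E_alpha) f = -(9/17)cos x - (32/17)sin x - (64/289)cos 2x + (409/289)sin 2x - (81936/4913)cos 3x - (27573/4913)sin 3x
D (E_pi + D + E_alpha) f = -(32/17)cos x + (9/17)sin x + (818/289)cos 2x + (128/289)sin 2x - (82719/4913)cos 3x + (245808/4913)sin 3x
D D (E_pi + D + E_alpha) f = (9/17)cos x + (32/17)sin x + (256/289)cos 2x - (1636/289)sin 2x + (737424/4913)cos 3x + (248157/4913)sin 3x
E_pi/2 D D (E_pi + D + E_alpha) f = (32/17)cos x - (9/17)sin x - (256/289)cos 2x + (1636/289)sin 2x - (248157/4913)cos 3x + (737424/4913)sin 3x

the image equals g(x) = (32/17)cos x - (9/17)sin x - (256/289)cos 2x + (1636/289)sin 2x - (248157/4913)cos 3x + (737424/4913)sin 3x


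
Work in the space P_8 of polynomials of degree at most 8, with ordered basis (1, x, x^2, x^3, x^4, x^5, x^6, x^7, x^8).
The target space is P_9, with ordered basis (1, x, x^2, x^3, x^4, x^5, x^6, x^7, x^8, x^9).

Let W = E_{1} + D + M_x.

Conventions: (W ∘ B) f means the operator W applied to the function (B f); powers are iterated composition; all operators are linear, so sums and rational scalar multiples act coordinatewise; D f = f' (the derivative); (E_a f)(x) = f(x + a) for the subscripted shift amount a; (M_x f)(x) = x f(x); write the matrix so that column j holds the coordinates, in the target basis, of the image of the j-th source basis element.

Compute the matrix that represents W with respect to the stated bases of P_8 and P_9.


the matrix is [[1, 2, 1, 1, 1, 1, 1, 1, 1]; [1, 1, 4, 3, 4, 5, 6, 7, 8]; [0, 1, 1, 6, 6, 10, 15, 21, 28]; [0, 0, 1, 1, 8, 10, 20, 35, 56]; [0, 0, 0, 1, 1, 10, 15, 35, 70]; [0, 0, 0, 0, 1, 1, 12, 21, 56]; [0, 0, 0, 0, 0, 1, 1, 14, 28]; [0, 0, 0, 0, 0, 0, 1, 1, 16]; [0, 0, 0, 0, 0, 0, 0, 1, 1]; [0, 0, 0, 0, 0, 0, 0, 0, 1]] (rows listed top to bottom)

image of 1: x + 1
image of x: x^2 + x + 2
image of x^2: x^3 + x^2 + 4x + 1
image of x^3: x^4 + x^3 + 6x^2 + 3x + 1
image of x^4: x^5 + x^4 + 8x^3 + 6x^2 + 4x + 1
image of x^5: x^6 + x^5 + 10x^4 + 10x^3 + 10x^2 + 5x + 1
image of x^6: x^7 + x^6 + 12x^5 + 15x^4 + 20x^3 + 15x^2 + 6x + 1
image of x^7: x^8 + x^7 + 14x^6 + 21x^5 + 35x^4 + 35x^3 + 21x^2 + 7x + 1
image of x^8: x^9 + x^8 + 16x^7 + 28x^6 + 56x^5 + 70x^4 + 56x^3 + 28x^2 + 8x + 1
each image's coordinates form column j of the matrix


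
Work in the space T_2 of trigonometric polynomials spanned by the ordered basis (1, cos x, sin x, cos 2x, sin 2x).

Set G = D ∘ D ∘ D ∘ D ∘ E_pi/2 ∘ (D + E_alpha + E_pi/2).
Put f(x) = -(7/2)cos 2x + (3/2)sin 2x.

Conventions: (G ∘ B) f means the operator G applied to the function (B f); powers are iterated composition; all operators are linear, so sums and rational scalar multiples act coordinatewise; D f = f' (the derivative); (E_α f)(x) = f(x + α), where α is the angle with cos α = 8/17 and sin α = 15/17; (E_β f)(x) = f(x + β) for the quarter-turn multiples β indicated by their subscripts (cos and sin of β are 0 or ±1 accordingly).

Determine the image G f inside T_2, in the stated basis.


D f = 3cos 2x + 7sin 2x
E_alpha f = (1847/578)cos 2x + (1197/578)sin 2x
E_pi/2 f = (7/2)cos 2x - (3/2)sin 2x
(D + E_alpha + E_pi/2) f = (2802/289)cos 2x + (2188/289)sin 2x
E_pi/2 (D + E_alpha + E_pi/2) f = -(2802/289)cos 2x - (2188/289)sin 2x
D E_pi/2 (D + E_alpha + E_pi/2) f = -(4376/289)cos 2x + (5604/289)sin 2x
D D E_pi/2 (D + E_alpha + E_pi/2) f = (11208/289)cos 2x + (8752/289)sin 2x
D (D ∘ D ∘ E_pi/2) (D + E_alpha + E_pi/2) f = (17504/289)cos 2x - (22416/289)sin 2x
D D (D ∘ D ∘ E_pi/2) (D + E_alpha + E_pi/2) f = -(44832/289)cos 2x - (35008/289)sin 2x

the image equals g(x) = -(44832/289)cos 2x - (35008/289)sin 2x


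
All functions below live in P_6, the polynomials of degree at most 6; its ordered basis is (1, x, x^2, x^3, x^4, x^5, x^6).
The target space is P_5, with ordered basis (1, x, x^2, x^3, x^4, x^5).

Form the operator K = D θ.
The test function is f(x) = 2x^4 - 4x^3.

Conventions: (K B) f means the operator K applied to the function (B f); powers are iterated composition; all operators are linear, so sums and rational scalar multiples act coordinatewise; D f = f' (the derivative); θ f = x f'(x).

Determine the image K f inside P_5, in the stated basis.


θ f = 8x^4 - 12x^3
D θ f = 32x^3 - 36x^2

the result is g(x) = 32x^3 - 36x^2


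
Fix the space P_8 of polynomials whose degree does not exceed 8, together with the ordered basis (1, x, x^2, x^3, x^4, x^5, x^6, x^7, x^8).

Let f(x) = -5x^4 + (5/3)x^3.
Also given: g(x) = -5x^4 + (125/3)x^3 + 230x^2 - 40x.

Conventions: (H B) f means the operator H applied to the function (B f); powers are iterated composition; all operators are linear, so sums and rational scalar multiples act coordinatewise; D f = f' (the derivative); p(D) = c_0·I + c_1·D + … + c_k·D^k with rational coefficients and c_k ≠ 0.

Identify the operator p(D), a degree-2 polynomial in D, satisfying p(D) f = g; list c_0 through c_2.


p(D) = I − 2·D − 4·D^2, i.e. c_0 = 1, c_1 = -2, c_2 = -4

D^0 f = -5x^4 + (5/3)x^3
D^1 f = -20x^3 + 5x^2
D^2 f = -60x^2 + 10x
matching coefficients of g against c_0 f + c_1 Df + … from the top degree down determines the c_i
solution: c_0 = 1, c_1 = -2, c_2 = -4


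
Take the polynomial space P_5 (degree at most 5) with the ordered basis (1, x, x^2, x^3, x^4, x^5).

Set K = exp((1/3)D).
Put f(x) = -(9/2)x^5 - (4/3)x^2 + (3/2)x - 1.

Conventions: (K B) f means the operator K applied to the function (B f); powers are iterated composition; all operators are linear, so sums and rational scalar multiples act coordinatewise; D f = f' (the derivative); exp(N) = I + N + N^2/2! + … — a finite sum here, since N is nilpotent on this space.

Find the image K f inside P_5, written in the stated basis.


the result is g(x) = -(9/2)x^5 - (15/2)x^4 - 5x^3 - 3x^2 + (1/3)x - 2/3

order-1 term: -(15/2)x^4 - (8/9)x + 1/2
order-2 term: -5x^3 - 4/27
order-3 term: -(5/3)x^2
order-4 term: -(5/18)x
order-5 term: -1/54
the series for exp((1/3)D) f terminates at order 5
exp((1/3)D) f = -(9/2)x^5 - (15/2)x^4 - 5x^3 - 3x^2 + (1/3)x - 2/3


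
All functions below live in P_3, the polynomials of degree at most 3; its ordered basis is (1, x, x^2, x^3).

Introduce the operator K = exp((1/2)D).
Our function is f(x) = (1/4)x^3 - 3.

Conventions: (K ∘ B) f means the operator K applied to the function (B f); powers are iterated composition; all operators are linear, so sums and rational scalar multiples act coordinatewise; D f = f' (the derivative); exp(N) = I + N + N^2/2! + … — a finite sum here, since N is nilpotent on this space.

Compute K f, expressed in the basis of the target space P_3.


order-1 term: (3/8)x^2
order-2 term: (3/16)x
order-3 term: 1/32
the series for exp((1/2)D) f terminates at order 3
exp((1/2)D) f = (1/4)x^3 + (3/8)x^2 + (3/16)x - 95/32

the image equals g(x) = (1/4)x^3 + (3/8)x^2 + (3/16)x - 95/32


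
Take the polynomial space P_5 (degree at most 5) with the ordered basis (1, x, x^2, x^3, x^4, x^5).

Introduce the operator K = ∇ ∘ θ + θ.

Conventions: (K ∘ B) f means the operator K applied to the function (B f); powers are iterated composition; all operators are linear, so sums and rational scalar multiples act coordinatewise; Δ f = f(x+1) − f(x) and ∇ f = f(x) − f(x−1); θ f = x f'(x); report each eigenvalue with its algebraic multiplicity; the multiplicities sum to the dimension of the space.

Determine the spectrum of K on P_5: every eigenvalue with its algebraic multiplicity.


λ = 0 (multiplicity 1), λ = 1 (multiplicity 1), λ = 2 (multiplicity 1), λ = 3 (multiplicity 1), λ = 4 (multiplicity 1), λ = 5 (multiplicity 1)

image of 1: 0
image of x: x + 1
image of x^2: 2x^2 + 4x - 2
image of x^3: 3x^3 + 9x^2 - 9x + 3
image of x^4: 4x^4 + 16x^3 - 24x^2 + 16x - 4
image of x^5: 5x^5 + 25x^4 - 50x^3 + 50x^2 - 25x + 5
the matrix is upper triangular; its diagonal is (0, 1, 2, 3, 4, 5)
for a triangular matrix the eigenvalues are the diagonal entries, with algebraic multiplicity their repetition count


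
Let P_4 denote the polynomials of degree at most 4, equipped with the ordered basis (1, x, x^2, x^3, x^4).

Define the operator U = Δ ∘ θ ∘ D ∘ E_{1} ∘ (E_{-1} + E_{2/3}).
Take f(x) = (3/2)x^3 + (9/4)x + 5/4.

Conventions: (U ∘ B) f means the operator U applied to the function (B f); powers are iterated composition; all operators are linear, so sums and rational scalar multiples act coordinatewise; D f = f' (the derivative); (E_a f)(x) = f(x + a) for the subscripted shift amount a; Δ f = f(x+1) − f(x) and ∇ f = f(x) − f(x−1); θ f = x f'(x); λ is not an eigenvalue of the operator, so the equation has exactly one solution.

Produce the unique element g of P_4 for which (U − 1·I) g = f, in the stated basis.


write g with unknown coordinates in the stated basis and equate coefficients in (U − 1·I) g = f
solving from the highest basis element down gives g = -(3/2)x^3 - (153/4)x - 137/4
check: U g = -36x - 33
so U g − 1·g = (3/2)x^3 + (9/4)x + 5/4 = f ✓

g(x) = -(3/2)x^3 - (153/4)x - 137/4


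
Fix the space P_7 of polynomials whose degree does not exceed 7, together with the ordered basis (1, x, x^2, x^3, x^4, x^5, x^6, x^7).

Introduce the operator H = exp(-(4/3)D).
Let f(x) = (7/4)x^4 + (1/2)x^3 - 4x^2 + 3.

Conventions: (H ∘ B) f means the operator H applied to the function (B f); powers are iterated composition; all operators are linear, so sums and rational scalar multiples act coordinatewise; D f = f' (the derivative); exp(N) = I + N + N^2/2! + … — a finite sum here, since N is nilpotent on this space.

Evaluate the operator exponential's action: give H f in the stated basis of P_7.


order-1 term: -(28/3)x^3 - 2x^2 + (32/3)x
order-2 term: (56/3)x^2 + (8/3)x - 64/9
order-3 term: -(448/27)x - 32/27
order-4 term: 448/81
the series for exp(-(4/3)D) f terminates at order 4
exp(-(4/3)D) f = (7/4)x^4 - (53/6)x^3 + (38/3)x^2 - (88/27)x + 19/81

the result is g(x) = (7/4)x^4 - (53/6)x^3 + (38/3)x^2 - (88/27)x + 19/81


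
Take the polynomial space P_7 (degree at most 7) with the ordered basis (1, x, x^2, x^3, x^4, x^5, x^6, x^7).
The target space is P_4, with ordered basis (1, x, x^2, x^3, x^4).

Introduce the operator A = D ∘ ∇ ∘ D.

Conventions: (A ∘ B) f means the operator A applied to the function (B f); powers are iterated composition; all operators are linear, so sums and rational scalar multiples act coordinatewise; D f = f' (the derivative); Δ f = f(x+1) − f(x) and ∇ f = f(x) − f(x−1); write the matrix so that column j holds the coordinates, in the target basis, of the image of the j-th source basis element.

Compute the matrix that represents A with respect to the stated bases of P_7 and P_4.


the matrix is [[0, 0, 0, 6, -12, 20, -30, 42]; [0, 0, 0, 0, 24, -60, 120, -210]; [0, 0, 0, 0, 0, 60, -180, 420]; [0, 0, 0, 0, 0, 0, 120, -420]; [0, 0, 0, 0, 0, 0, 0, 210]] (rows listed top to bottom)

image of 1: 0
image of x: 0
image of x^2: 0
image of x^3: 6
image of x^4: 24x - 12
image of x^5: 60x^2 - 60x + 20
image of x^6: 120x^3 - 180x^2 + 120x - 30
image of x^7: 210x^4 - 420x^3 + 420x^2 - 210x + 42
each image's coordinates form column j of the matrix


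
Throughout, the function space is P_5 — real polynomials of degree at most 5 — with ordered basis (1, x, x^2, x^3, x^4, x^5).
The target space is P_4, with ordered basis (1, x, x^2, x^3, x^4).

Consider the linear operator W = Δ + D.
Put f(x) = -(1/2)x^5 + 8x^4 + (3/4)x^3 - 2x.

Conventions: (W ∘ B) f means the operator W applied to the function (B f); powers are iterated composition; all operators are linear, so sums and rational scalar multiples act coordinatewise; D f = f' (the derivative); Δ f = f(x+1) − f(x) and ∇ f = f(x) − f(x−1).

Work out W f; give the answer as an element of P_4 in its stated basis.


Δ f = -(5/2)x^4 + 27x^3 + (181/4)x^2 + (127/4)x + 25/4
D f = -(5/2)x^4 + 32x^3 + (9/4)x^2 - 2
(Δ + D) f = -5x^4 + 59x^3 + (95/2)x^2 + (127/4)x + 17/4

the result is g(x) = -5x^4 + 59x^3 + (95/2)x^2 + (127/4)x + 17/4


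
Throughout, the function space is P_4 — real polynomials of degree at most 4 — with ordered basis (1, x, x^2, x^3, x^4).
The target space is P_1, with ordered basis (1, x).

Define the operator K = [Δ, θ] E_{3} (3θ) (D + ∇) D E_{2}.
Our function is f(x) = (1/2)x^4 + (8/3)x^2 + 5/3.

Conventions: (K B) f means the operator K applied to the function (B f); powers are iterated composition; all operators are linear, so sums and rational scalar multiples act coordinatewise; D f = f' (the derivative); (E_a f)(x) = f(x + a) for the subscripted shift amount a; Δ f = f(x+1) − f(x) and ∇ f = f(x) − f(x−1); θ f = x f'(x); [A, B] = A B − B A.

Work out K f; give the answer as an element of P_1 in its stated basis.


E_{2} f = (1/2)x^4 + 4x^3 + (44/3)x^2 + (80/3)x + 61/3
D E_{2} f = 2x^3 + 12x^2 + (88/3)x + 80/3
D (D E_{2}) f = 6x^2 + 24x + 88/3
∇ (D E_{2}) f = 6x^2 + 18x + 58/3
(D + ∇) (D E_{2}) f = 12x^2 + 42x + 146/3
θ (D + ∇) (D E_{2}) f = 24x^2 + 42x
(3θ) (D + ∇) (D E_{2}) f = 72x^2 + 126x
E_{3} (3θ) (D + ∇) (D E_{2}) f = 72x^2 + 558x + 1026
θ (E_{3} (3θ) (D + ∇)) (D E_{2}) f = 144x^2 + 558x
Δ θ (E_{3} (3θ) (D + ∇)) (D E_{2}) f = 288x + 702
Δ (E_{3} (3θ) (D + ∇)) (D E_{2}) f = 144x + 630
θ Δ (E_{3} (3θ) (D + ∇)) (D E_{2}) f = 144x
[Δ, θ] (E_{3} (3θ) (D + ∇)) (D E_{2}) f = 144x + 702

the image equals g(x) = 144x + 702


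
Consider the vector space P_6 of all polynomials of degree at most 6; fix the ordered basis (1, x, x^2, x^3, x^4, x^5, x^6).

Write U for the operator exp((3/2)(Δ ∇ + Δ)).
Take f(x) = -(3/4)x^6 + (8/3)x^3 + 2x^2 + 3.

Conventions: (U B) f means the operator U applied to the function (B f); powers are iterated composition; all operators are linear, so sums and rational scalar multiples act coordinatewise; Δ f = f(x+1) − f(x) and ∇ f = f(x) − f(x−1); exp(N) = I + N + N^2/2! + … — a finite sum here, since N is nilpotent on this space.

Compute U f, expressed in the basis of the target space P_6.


order-1 term: -(27/4)x^5 - (405/8)x^4 - (45/2)x^3 - (309/8)x^2 + (141/4)x + 77/8
order-2 term: -(405/16)x^4 - (1215/4)x^3 - (12555/16)x^2 - (3501/8)x - 3141/16
order-3 term: -(405/8)x^3 - (10935/16)x^2 - (35235/16)x - 25371/16
order-4 term: -(3645/64)x^2 - (10935/16)x - 103275/64
order-5 term: -(2187/64)x - 32805/128
order-6 term: -2187/256
the series for exp((3/2)(Δ ∇ + Δ)) f terminates at order 6
exp((3/2)(Δ ∇ + Δ)) f = -(3/4)x^6 - (27/4)x^5 - (1215/16)x^4 - (8981/24)x^3 - (99949/64)x^2 - (212619/64)x - 933857/256

g(x) = -(3/4)x^6 - (27/4)x^5 - (1215/16)x^4 - (8981/24)x^3 - (99949/64)x^2 - (212619/64)x - 933857/256


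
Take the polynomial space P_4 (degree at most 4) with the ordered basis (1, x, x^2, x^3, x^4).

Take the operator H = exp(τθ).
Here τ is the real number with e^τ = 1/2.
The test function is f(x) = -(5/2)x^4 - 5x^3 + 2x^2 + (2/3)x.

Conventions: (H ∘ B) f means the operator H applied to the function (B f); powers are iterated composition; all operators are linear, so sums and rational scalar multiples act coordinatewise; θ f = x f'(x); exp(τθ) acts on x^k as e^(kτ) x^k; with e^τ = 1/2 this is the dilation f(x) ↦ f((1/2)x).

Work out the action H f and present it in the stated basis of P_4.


the image equals g(x) = -(5/32)x^4 - (5/8)x^3 + (1/2)x^2 + (1/3)x

exp(τθ) x^k = e^(kτ) x^k; with e^τ = 1/2 this sends x^k to (1/2)^k x^k
x ↦ 1/2 x
x^2 ↦ 1/4 x^2
x^3 ↦ 1/8 x^3
x^4 ↦ 1/16 x^4
applying this coordinatewise to f: exp(τθ) f = -(5/32)x^4 - (5/8)x^3 + (1/2)x^2 + (1/3)x


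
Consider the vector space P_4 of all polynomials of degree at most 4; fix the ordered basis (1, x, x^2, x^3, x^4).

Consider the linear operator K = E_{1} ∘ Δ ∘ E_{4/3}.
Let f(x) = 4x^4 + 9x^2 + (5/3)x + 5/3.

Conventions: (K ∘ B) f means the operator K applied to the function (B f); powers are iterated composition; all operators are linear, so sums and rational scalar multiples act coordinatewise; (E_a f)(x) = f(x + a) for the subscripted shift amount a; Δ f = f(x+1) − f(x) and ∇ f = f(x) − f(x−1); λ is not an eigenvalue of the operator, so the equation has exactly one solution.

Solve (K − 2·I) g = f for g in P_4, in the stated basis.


the result is g(x) = -2x^4 - 4x^3 - (89/2)x^2 - (530/3)x - 38635/108

write g with unknown coordinates in the stated basis and equate coefficients in (K − 2·I) g = f
solving from the highest basis element down gives g = -2x^4 - 4x^3 - (89/2)x^2 - (530/3)x - 38635/108
check: K g = -8x^3 - 80x^2 - (1055/3)x - 38545/54
so K g − 2·g = 4x^4 + 9x^2 + (5/3)x + 5/3 = f ✓


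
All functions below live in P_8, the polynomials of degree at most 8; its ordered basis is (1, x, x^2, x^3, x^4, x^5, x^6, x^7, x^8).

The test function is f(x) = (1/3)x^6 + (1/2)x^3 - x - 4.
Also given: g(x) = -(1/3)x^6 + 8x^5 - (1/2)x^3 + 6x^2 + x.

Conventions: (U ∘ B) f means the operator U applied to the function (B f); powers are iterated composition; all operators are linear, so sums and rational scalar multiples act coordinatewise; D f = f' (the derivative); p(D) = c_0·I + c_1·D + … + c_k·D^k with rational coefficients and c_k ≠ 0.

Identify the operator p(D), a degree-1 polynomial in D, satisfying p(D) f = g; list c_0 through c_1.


p(D) = -I + 4·D, i.e. c_0 = -1, c_1 = 4

D^0 f = (1/3)x^6 + (1/2)x^3 - x - 4
D^1 f = 2x^5 + (3/2)x^2 - 1
matching coefficients of g against c_0 f + c_1 Df + … from the top degree down determines the c_i
solution: c_0 = -1, c_1 = 4


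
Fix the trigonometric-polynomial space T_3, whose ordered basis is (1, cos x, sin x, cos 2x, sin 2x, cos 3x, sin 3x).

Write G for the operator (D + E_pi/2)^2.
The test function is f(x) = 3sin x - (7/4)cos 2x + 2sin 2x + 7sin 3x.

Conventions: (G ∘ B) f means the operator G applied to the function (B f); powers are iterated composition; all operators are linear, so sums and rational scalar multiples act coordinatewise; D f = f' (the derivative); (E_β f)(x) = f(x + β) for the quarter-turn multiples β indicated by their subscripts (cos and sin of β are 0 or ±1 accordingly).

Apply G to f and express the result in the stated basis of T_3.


D f = 3cos x + 4cos 2x + (7/2)sin 2x + 21cos 3x
E_pi/2 f = 3cos x + (7/4)cos 2x - 2sin 2x - 7cos 3x
(D + E_pi/2) f = 6cos x + (23/4)cos 2x + (3/2)sin 2x + 14cos 3x
D (D + E_pi/2) f = -6sin x + 3cos 2x - (23/2)sin 2x - 42sin 3x
E_pi/2 (D + E_pi/2) f = -6sin x - (23/4)cos 2x - (3/2)sin 2x + 14sin 3x
(D + E_pi/2) (D + E_pi/2) f = -12sin x - (11/4)cos 2x - 13sin 2x - 28sin 3x

the result is g(x) = -12sin x - (11/4)cos 2x - 13sin 2x - 28sin 3x


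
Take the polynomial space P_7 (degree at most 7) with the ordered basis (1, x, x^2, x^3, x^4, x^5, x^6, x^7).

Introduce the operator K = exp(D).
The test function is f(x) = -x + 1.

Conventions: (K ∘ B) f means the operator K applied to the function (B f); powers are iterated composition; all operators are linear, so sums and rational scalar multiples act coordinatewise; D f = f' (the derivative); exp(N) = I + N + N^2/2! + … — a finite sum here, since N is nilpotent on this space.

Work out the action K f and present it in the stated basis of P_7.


the image equals g(x) = -x

order-1 term: -1
the series for exp(D) f terminates at order 1
exp(D) f = -x


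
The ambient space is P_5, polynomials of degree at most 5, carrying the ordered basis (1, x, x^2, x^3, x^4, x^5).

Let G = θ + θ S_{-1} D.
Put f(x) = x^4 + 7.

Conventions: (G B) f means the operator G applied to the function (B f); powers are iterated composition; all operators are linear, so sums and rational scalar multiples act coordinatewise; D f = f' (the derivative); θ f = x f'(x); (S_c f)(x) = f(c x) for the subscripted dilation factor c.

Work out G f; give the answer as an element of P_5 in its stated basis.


g(x) = 4x^4 - 12x^3

θ f = 4x^4
D f = 4x^3
S_{-1} D f = -4x^3
θ S_{-1} D f = -12x^3
(θ + θ S_{-1} D) f = 4x^4 - 12x^3


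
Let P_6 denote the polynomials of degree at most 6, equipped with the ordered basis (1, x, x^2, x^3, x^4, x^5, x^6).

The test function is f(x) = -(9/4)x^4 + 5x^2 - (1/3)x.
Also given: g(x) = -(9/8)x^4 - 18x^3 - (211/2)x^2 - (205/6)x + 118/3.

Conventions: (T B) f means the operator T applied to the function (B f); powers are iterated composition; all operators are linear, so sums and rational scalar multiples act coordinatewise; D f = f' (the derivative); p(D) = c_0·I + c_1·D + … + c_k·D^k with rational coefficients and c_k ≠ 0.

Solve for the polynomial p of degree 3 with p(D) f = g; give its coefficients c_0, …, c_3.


p(D) = (1/2)·I + 2·D + 4·D^2 + D^3, i.e. c_0 = 1/2, c_1 = 2, c_2 = 4, c_3 = 1

D^0 f = -(9/4)x^4 + 5x^2 - (1/3)x
D^1 f = -9x^3 + 10x - 1/3
D^2 f = -27x^2 + 10
D^3 f = -54x
matching coefficients of g against c_0 f + c_1 Df + … from the top degree down determines the c_i
solution: c_0 = 1/2, c_1 = 2, c_2 = 4, c_3 = 1


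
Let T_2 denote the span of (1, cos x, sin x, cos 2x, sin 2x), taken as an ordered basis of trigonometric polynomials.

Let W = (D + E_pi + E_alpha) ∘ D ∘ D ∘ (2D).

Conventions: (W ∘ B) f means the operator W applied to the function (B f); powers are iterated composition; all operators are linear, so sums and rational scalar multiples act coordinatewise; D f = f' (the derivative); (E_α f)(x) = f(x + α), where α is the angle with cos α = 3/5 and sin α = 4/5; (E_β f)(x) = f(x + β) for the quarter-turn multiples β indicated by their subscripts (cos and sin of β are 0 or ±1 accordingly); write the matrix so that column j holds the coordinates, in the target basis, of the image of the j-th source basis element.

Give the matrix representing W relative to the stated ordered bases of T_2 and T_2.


the matrix is [[0, 0, 0, 0, 0]; [0, 18/5, 4/5, 0, 0]; [0, -4/5, 18/5, 0, 0]; [0, 0, 0, 1184/25, -288/25]; [0, 0, 0, 288/25, 1184/25]] (rows listed top to bottom)

image of 1: 0
image of cos x: (18/5)cos x - (4/5)sin x
image of sin x: (4/5)cos x + (18/5)sin x
image of cos 2x: (1184/25)cos 2x + (288/25)sin 2x
image of sin 2x: -(288/25)cos 2x + (1184/25)sin 2x
each image's coordinates form column j of the matrix


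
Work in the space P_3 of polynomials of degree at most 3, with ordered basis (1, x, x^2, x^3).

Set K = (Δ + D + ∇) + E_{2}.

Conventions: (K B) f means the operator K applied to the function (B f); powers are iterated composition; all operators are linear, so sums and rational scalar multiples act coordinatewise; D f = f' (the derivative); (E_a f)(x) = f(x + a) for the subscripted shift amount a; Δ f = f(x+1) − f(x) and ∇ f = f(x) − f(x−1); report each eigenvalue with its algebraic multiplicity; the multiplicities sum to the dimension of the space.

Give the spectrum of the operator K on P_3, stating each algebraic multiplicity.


image of 1: 1
image of x: x + 5
image of x^2: x^2 + 10x + 4
image of x^3: x^3 + 15x^2 + 12x + 10
the matrix is upper triangular; its diagonal is (1, 1, 1, 1)
for a triangular matrix the eigenvalues are the diagonal entries, with algebraic multiplicity their repetition count

λ = 1 (multiplicity 4)


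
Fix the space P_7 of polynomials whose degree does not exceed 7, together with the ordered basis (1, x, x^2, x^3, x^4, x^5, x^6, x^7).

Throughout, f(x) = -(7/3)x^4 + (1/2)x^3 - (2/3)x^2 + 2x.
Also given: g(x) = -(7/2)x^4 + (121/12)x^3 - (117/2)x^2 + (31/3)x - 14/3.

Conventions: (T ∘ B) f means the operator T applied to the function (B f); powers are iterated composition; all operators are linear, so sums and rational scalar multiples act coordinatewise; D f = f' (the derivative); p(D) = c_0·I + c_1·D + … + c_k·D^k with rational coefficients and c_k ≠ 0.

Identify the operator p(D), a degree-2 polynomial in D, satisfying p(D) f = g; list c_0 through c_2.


D^0 f = -(7/3)x^4 + (1/2)x^3 - (2/3)x^2 + 2x
D^1 f = -(28/3)x^3 + (3/2)x^2 - (4/3)x + 2
D^2 f = -28x^2 + 3x - 4/3
matching coefficients of g against c_0 f + c_1 Df + … from the top degree down determines the c_i
solution: c_0 = 3/2, c_1 = -1, c_2 = 2

p(D) = (3/2)·I − D + 2·D^2, i.e. c_0 = 3/2, c_1 = -1, c_2 = 2


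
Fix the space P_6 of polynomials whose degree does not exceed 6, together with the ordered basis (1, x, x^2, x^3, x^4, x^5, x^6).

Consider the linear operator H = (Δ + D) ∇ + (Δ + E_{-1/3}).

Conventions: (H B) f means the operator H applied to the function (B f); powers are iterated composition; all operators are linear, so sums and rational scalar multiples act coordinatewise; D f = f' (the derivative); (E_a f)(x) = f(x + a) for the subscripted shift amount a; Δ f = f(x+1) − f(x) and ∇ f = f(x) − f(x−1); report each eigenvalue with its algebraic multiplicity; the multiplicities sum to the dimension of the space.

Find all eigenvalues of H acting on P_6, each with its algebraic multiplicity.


λ = 1 (multiplicity 7)

image of 1: 1
image of x: x + 2/3
image of x^2: x^2 + (4/3)x + 46/9
image of x^3: x^3 + 2x^2 + (46/3)x - 55/27
image of x^4: x^4 + (8/3)x^3 + (92/3)x^2 - (220/27)x + 568/81
image of x^5: x^5 + (10/3)x^4 + (460/9)x^3 - (550/27)x^2 + (2840/81)x - 973/243
image of x^6: x^6 + 4x^5 + (230/3)x^4 - (1100/27)x^3 + (2840/27)x^2 - (1946/81)x + 6562/729
the matrix is upper triangular; its diagonal is (1, 1, 1, 1, 1, 1, 1)
for a triangular matrix the eigenvalues are the diagonal entries, with algebraic multiplicity their repetition count


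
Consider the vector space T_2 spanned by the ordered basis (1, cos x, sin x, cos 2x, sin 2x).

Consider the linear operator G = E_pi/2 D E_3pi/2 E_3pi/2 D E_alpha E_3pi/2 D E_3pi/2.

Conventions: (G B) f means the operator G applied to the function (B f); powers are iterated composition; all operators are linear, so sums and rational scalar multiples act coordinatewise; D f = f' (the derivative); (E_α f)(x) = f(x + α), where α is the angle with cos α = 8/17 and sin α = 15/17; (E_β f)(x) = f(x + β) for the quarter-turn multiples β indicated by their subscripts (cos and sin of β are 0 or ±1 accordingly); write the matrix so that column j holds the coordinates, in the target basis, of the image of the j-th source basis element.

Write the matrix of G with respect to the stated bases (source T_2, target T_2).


image of 1: 0
image of cos x: (8/17)cos x - (15/17)sin x
image of sin x: (15/17)cos x + (8/17)sin x
image of cos 2x: -(1920/289)cos 2x + (1288/289)sin 2x
image of sin 2x: -(1288/289)cos 2x - (1920/289)sin 2x
each image's coordinates form column j of the matrix

the matrix is [[0, 0, 0, 0, 0]; [0, 8/17, 15/17, 0, 0]; [0, -15/17, 8/17, 0, 0]; [0, 0, 0, -1920/289, -1288/289]; [0, 0, 0, 1288/289, -1920/289]] (rows listed top to bottom)


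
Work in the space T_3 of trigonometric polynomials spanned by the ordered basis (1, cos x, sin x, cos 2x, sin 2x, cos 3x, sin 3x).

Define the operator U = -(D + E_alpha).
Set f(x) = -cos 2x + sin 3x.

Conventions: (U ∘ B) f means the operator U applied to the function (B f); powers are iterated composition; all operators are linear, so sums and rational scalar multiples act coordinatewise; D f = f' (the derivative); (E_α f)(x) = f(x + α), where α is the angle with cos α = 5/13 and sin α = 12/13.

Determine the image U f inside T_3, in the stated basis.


the image equals g(x) = -(119/169)cos 2x - (458/169)sin 2x - (5763/2197)cos 3x + (2035/2197)sin 3x

D f = 2sin 2x + 3cos 3x
E_alpha f = (119/169)cos 2x + (120/169)sin 2x - (828/2197)cos 3x - (2035/2197)sin 3x
(D + E_alpha) f = (119/169)cos 2x + (458/169)sin 2x + (5763/2197)cos 3x - (2035/2197)sin 3x
(-(D + E_alpha)) f = -(119/169)cos 2x - (458/169)sin 2x - (5763/2197)cos 3x + (2035/2197)sin 3x


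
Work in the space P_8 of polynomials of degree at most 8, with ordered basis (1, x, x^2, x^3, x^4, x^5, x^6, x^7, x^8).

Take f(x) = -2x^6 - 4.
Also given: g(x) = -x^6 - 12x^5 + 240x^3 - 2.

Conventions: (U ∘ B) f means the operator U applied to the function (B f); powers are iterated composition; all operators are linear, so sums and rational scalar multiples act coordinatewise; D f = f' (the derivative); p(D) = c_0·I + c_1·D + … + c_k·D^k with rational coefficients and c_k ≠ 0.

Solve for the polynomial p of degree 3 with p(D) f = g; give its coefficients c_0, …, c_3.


D^0 f = -2x^6 - 4
D^1 f = -12x^5
D^2 f = -60x^4
D^3 f = -240x^3
matching coefficients of g against c_0 f + c_1 Df + … from the top degree down determines the c_i
solution: c_0 = 1/2, c_1 = 1, c_2 = 0, c_3 = -1

c_0 = 1/2, c_1 = 1, c_2 = 0, c_3 = -1


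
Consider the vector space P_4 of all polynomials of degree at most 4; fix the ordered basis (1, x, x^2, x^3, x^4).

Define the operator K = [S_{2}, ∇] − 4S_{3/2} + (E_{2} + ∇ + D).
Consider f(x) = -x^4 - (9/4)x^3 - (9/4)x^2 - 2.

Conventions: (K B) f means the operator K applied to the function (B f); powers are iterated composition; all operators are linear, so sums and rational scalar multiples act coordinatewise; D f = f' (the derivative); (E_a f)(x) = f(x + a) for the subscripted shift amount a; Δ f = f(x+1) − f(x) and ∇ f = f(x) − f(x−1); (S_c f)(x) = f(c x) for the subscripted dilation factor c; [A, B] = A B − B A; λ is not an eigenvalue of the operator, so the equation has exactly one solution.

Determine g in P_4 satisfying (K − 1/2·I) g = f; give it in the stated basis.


write g with unknown coordinates in the stated basis and equate coefficients in (K − 1/2·I) g = f
solving from the highest basis element down gives g = (4/79)x^4 + (35/316)x^3 + (2151/2686)x^2 + (27833/29546)x + 335982/103411
check: K g = -(77/79)x^4 - (1387/632)x^3 - (2484/1343)x^2 + (27833/59092)x - 38831/103411
so K g − 1/2·g = -x^4 - (9/4)x^3 - (9/4)x^2 - 2 = f ✓

the result is g(x) = (4/79)x^4 + (35/316)x^3 + (2151/2686)x^2 + (27833/29546)x + 335982/103411
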